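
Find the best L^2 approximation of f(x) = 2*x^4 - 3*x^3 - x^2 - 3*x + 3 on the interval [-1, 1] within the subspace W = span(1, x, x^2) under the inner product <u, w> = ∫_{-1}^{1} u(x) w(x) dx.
g(x) = 5*x^2/7 - 24*x/5 + 99/35

The best approximation g ∈ W is the orthogonal projection of f onto W. Writing g = a_0 + a_1 x + a_2 x^2, the coefficients solve the normal equations G · a = b where
  G_{ij} = <φ_i, φ_j> and b_i = <f, φ_i>, with φ_0 = 1, φ_1 = x, φ_2 = x^2.
G =
  [2, 0, 2/3]
  [0, 2/3, 0]
  [2/3, 0, 2/5],
b = (92/15, -16/5, 76/35).
Solving gives a_0 = 99/35, a_1 = -24/5, a_2 = 5/7, so
  g(x) = 5*x^2/7 - 24*x/5 + 99/35.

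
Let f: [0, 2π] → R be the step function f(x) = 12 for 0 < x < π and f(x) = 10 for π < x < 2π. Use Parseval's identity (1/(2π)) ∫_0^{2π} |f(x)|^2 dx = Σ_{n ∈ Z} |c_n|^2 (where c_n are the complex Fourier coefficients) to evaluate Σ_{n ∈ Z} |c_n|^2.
Σ |c_n|^2 = 122

Parseval equates the L^2 energy of f (normalised by 1/(2π)) with the ℓ^2 sum of its Fourier coefficients: (1/(2π)) ∫_0^{2π} |f|^2 = Σ |c_n|^2.
Compute the left side: (1/(2π)) [∫_0^π 12^2 dx + ∫_π^{2π} 10^2 dx] = (1/(2π)) · (144π + 100π) = (144 + 100)/2 = 122.
So Σ_{n ∈ Z} |c_n|^2 = 122.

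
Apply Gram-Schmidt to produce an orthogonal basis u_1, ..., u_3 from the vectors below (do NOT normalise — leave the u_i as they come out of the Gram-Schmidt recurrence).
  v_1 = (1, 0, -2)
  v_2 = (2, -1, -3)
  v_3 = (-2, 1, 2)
Orthogonal basis:
  u_1 = (1, 0, -2)
  u_2 = (2/5, -1, 1/5)
  u_3 = (-1/3, -1/6, -1/6)

Apply the Gram-Schmidt recurrence
  u_1 = v_1
  u_i = v_i − Σ_{j<i} ((v_i · u_j) / (u_j · u_j)) · u_j.

Step by step this gives:
  u_1 = (1, 0, -2)
  u_2 = (2/5, -1, 1/5)
  u_3 = (-1/3, -1/6, -1/6)

Orthogonality check:
  u_2 · u_1 = 0 (should be 0)
  u_3 · u_1 = 0 (should be 0)
  u_3 · u_2 = 0 (should be 0)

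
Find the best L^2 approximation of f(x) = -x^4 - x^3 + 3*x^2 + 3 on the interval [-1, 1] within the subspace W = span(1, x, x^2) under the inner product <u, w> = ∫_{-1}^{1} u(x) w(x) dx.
g(x) = 15*x^2/7 - 3*x/5 + 108/35

The best approximation g ∈ W is the orthogonal projection of f onto W. Writing g = a_0 + a_1 x + a_2 x^2, the coefficients solve the normal equations G · a = b where
  G_{ij} = <φ_i, φ_j> and b_i = <f, φ_i>, with φ_0 = 1, φ_1 = x, φ_2 = x^2.
G =
  [2, 0, 2/3]
  [0, 2/3, 0]
  [2/3, 0, 2/5],
b = (38/5, -2/5, 102/35).
Solving gives a_0 = 108/35, a_1 = -3/5, a_2 = 15/7, so
  g(x) = 15*x^2/7 - 3*x/5 + 108/35.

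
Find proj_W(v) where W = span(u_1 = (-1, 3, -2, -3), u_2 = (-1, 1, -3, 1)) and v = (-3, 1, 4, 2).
proj_W(v) = (136/227, -244/227, 354/227, 80/227)

Set up U = [u_1 | ... | u_2] ∈ R^(4×2). The projector onto W = col(U) is P = U (U^T U)^(-1) U^T.
Compute U^T U =
  [23, 7]
  [7, 12],
and U^T v = (-8, -6).
Solve U^T U · c = U^T v for the coefficients: c = (-54/227, -82/227). The projection is proj_W(v) = U c.
Check: (v - proj_W(v)) · u_1 = 0  (should be 0).
Check: (v - proj_W(v)) · u_2 = 0  (should be 0).
Result: proj_W(v) = (136/227, -244/227, 354/227, 80/227).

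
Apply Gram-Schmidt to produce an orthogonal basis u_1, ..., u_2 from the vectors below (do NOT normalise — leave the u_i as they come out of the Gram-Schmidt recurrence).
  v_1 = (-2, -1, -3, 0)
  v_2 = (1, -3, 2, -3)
Orthogonal basis:
  u_1 = (-2, -1, -3, 0)
  u_2 = (2/7, -47/14, 13/14, -3)

Apply the Gram-Schmidt recurrence
  u_1 = v_1
  u_i = v_i − Σ_{j<i} ((v_i · u_j) / (u_j · u_j)) · u_j.

Step by step this gives:
  u_1 = (-2, -1, -3, 0)
  u_2 = (2/7, -47/14, 13/14, -3)

Orthogonality check:
  u_2 · u_1 = 0 (should be 0)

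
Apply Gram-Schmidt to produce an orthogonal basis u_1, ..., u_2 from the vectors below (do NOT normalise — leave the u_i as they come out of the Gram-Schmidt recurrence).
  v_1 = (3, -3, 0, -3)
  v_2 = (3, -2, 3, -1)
Orthogonal basis:
  u_1 = (3, -3, 0, -3)
  u_2 = (1, 0, 3, 1)

Apply the Gram-Schmidt recurrence
  u_1 = v_1
  u_i = v_i − Σ_{j<i} ((v_i · u_j) / (u_j · u_j)) · u_j.

Step by step this gives:
  u_1 = (3, -3, 0, -3)
  u_2 = (1, 0, 3, 1)

Orthogonality check:
  u_2 · u_1 = 0 (should be 0)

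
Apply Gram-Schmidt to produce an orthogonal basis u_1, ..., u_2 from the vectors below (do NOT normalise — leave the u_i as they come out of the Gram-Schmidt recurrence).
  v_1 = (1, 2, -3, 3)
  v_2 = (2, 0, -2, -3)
Orthogonal basis:
  u_1 = (1, 2, -3, 3)
  u_2 = (47/23, 2/23, -49/23, -66/23)

Apply the Gram-Schmidt recurrence
  u_1 = v_1
  u_i = v_i − Σ_{j<i} ((v_i · u_j) / (u_j · u_j)) · u_j.

Step by step this gives:
  u_1 = (1, 2, -3, 3)
  u_2 = (47/23, 2/23, -49/23, -66/23)

Orthogonality check:
  u_2 · u_1 = 0 (should be 0)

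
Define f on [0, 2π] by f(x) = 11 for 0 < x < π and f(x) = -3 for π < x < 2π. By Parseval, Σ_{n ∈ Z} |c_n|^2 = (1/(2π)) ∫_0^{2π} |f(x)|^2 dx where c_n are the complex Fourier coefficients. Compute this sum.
Σ |c_n|^2 = 65

Parseval equates the L^2 energy of f (normalised by 1/(2π)) with the ℓ^2 sum of its Fourier coefficients: (1/(2π)) ∫_0^{2π} |f|^2 = Σ |c_n|^2.
Compute the left side: (1/(2π)) [∫_0^π 11^2 dx + ∫_π^{2π} (-3)^2 dx] = (1/(2π)) · (121π + 9π) = (121 + 9)/2 = 65.
So Σ_{n ∈ Z} |c_n|^2 = 65.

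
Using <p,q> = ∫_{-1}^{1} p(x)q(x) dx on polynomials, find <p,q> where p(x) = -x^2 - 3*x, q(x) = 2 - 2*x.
<p,q> = 8/3

Expand the product: p(x)·q(x) = 2*x^3 + 4*x^2 - 6*x.
∫_{-1}^{1} of each monomial x^k gives [2/(k+1) if k even, 0 if k odd]. Integrating term-by-term (or equivalently evaluating the antiderivative F(x) = x^4/2 + 4*x^3/3 - 3*x^2 at the endpoints):
  F(1) − F(−1) = -7/6 − (-23/6) = 8/3.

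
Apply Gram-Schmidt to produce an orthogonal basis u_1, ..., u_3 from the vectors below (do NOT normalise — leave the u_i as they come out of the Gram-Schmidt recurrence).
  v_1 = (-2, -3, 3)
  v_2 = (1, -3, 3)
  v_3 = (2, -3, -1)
Orthogonal basis:
  u_1 = (-2, -3, 3)
  u_2 = (27/11, -9/11, 9/11)
  u_3 = (0, -2, -2)

Apply the Gram-Schmidt recurrence
  u_1 = v_1
  u_i = v_i − Σ_{j<i} ((v_i · u_j) / (u_j · u_j)) · u_j.

Step by step this gives:
  u_1 = (-2, -3, 3)
  u_2 = (27/11, -9/11, 9/11)
  u_3 = (0, -2, -2)

Orthogonality check:
  u_2 · u_1 = 0 (should be 0)
  u_3 · u_1 = 0 (should be 0)
  u_3 · u_2 = 0 (should be 0)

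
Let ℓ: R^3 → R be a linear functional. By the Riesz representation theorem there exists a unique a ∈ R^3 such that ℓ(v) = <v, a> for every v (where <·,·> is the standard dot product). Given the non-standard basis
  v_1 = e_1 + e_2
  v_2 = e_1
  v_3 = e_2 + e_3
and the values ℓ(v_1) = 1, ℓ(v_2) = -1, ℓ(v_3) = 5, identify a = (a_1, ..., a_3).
a = (-1, 2, 3)

Write a = (a_1, ..., a_3) in the standard basis. For each basis vector v_i, ℓ(v_i) = <v_i, a> is a linear equation in the a_j's. Collect the n equations into a matrix system V a = ℓ, where row i of V is v_i (expressed in the standard basis). Since V is invertible (lower-triangular with 1s on the diagonal, up to permutation), solve by back-substitution:
  V =
[[1, 1, 0],
 [1, 0, 0],
 [0, 1, 1]]
  V a = (1, -1, 5)
Solving gives a = (-1, 2, 3).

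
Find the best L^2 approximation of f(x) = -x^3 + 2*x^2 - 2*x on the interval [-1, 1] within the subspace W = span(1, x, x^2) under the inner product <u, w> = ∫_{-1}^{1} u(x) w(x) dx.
g(x) = 2*x^2 - 13*x/5

The best approximation g ∈ W is the orthogonal projection of f onto W. Writing g = a_0 + a_1 x + a_2 x^2, the coefficients solve the normal equations G · a = b where
  G_{ij} = <φ_i, φ_j> and b_i = <f, φ_i>, with φ_0 = 1, φ_1 = x, φ_2 = x^2.
G =
  [2, 0, 2/3]
  [0, 2/3, 0]
  [2/3, 0, 2/5],
b = (4/3, -26/15, 4/5).
Solving gives a_0 = 0, a_1 = -13/5, a_2 = 2, so
  g(x) = 2*x^2 - 13*x/5.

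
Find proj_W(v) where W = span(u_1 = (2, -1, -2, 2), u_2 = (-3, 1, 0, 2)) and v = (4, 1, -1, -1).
proj_W(v) = (562/173, -207/173, -118/173, -178/173)

Set up U = [u_1 | ... | u_2] ∈ R^(4×2). The projector onto W = col(U) is P = U (U^T U)^(-1) U^T.
Compute U^T U =
  [13, -3]
  [-3, 14],
and U^T v = (7, -13).
Solve U^T U · c = U^T v for the coefficients: c = (59/173, -148/173). The projection is proj_W(v) = U c.
Check: (v - proj_W(v)) · u_1 = 0  (should be 0).
Check: (v - proj_W(v)) · u_2 = 0  (should be 0).
Result: proj_W(v) = (562/173, -207/173, -118/173, -178/173).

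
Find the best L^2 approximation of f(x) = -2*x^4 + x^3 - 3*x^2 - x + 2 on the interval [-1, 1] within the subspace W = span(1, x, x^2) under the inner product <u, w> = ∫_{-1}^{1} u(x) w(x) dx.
g(x) = -33*x^2/7 - 2*x/5 + 76/35

The best approximation g ∈ W is the orthogonal projection of f onto W. Writing g = a_0 + a_1 x + a_2 x^2, the coefficients solve the normal equations G · a = b where
  G_{ij} = <φ_i, φ_j> and b_i = <f, φ_i>, with φ_0 = 1, φ_1 = x, φ_2 = x^2.
G =
  [2, 0, 2/3]
  [0, 2/3, 0]
  [2/3, 0, 2/5],
b = (6/5, -4/15, -46/105).
Solving gives a_0 = 76/35, a_1 = -2/5, a_2 = -33/7, so
  g(x) = -33*x^2/7 - 2*x/5 + 76/35.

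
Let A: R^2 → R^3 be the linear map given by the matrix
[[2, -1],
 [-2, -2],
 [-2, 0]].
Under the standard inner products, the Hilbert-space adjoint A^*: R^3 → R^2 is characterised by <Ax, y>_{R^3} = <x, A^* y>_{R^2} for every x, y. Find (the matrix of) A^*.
A^* = A^T =
[[2, -2, -2],
 [-1, -2, 0]]

For real matrices with standard dot products, the defining identity <Ax, y> = <x, A^* y> gives (Ax)^T y = x^T (A^*) y, i.e. x^T A^T y = x^T (A^*) y. Since this holds for all x, y, we must have A^* = A^T. Therefore
A^* =
[[2, -2, -2],
 [-1, -2, 0]].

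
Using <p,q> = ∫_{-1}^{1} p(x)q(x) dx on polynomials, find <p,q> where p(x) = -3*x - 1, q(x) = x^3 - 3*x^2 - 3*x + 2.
<p,q> = 14/5

Expand the product: p(x)·q(x) = -3*x^4 + 8*x^3 + 12*x^2 - 3*x - 2.
∫_{-1}^{1} of each monomial x^k gives [2/(k+1) if k even, 0 if k odd]. Integrating term-by-term (or equivalently evaluating the antiderivative F(x) = -3*x^5/5 + 2*x^4 + 4*x^3 - 3*x^2/2 - 2*x at the endpoints):
  F(1) − F(−1) = 19/10 − (-9/10) = 14/5.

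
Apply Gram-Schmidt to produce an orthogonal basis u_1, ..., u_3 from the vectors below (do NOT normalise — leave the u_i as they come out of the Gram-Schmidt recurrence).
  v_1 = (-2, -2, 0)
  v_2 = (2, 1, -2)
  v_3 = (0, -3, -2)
Orthogonal basis:
  u_1 = (-2, -2, 0)
  u_2 = (1/2, -1/2, -2)
  u_3 = (8/9, -8/9, 4/9)

Apply the Gram-Schmidt recurrence
  u_1 = v_1
  u_i = v_i − Σ_{j<i} ((v_i · u_j) / (u_j · u_j)) · u_j.

Step by step this gives:
  u_1 = (-2, -2, 0)
  u_2 = (1/2, -1/2, -2)
  u_3 = (8/9, -8/9, 4/9)

Orthogonality check:
  u_2 · u_1 = 0 (should be 0)
  u_3 · u_1 = 0 (should be 0)
  u_3 · u_2 = 0 (should be 0)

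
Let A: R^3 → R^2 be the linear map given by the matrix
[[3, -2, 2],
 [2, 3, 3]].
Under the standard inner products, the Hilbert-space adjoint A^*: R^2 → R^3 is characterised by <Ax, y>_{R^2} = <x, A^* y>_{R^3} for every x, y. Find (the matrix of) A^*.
A^* = A^T =
[[3, 2],
 [-2, 3],
 [2, 3]]

For real matrices with standard dot products, the defining identity <Ax, y> = <x, A^* y> gives (Ax)^T y = x^T (A^*) y, i.e. x^T A^T y = x^T (A^*) y. Since this holds for all x, y, we must have A^* = A^T. Therefore
A^* =
[[3, 2],
 [-2, 3],
 [2, 3]].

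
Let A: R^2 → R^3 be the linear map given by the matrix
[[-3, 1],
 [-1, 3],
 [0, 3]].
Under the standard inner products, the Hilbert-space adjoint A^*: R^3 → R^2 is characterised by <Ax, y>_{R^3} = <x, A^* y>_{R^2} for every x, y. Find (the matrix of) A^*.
A^* = A^T =
[[-3, -1, 0],
 [1, 3, 3]]

For real matrices with standard dot products, the defining identity <Ax, y> = <x, A^* y> gives (Ax)^T y = x^T (A^*) y, i.e. x^T A^T y = x^T (A^*) y. Since this holds for all x, y, we must have A^* = A^T. Therefore
A^* =
[[-3, -1, 0],
 [1, 3, 3]].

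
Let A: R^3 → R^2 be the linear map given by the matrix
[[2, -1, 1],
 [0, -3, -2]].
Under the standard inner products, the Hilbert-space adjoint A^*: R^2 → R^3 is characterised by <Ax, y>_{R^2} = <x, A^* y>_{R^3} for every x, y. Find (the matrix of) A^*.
A^* = A^T =
[[2, 0],
 [-1, -3],
 [1, -2]]

For real matrices with standard dot products, the defining identity <Ax, y> = <x, A^* y> gives (Ax)^T y = x^T (A^*) y, i.e. x^T A^T y = x^T (A^*) y. Since this holds for all x, y, we must have A^* = A^T. Therefore
A^* =
[[2, 0],
 [-1, -3],
 [1, -2]].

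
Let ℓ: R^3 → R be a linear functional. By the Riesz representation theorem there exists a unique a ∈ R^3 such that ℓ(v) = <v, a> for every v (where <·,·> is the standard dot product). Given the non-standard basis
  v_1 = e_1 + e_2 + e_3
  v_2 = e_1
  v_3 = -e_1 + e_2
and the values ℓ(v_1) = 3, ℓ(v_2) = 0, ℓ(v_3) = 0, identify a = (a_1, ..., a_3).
a = (0, 0, 3)

Write a = (a_1, ..., a_3) in the standard basis. For each basis vector v_i, ℓ(v_i) = <v_i, a> is a linear equation in the a_j's. Collect the n equations into a matrix system V a = ℓ, where row i of V is v_i (expressed in the standard basis). Since V is invertible (lower-triangular with 1s on the diagonal, up to permutation), solve by back-substitution:
  V =
[[1, 1, 1],
 [1, 0, 0],
 [-1, 1, 0]]
  V a = (3, 0, 0)
Solving gives a = (0, 0, 3).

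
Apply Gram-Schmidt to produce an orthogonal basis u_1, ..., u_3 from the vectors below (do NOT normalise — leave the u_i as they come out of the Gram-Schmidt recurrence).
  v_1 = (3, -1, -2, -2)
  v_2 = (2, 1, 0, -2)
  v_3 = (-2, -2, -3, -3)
Orthogonal basis:
  u_1 = (3, -1, -2, -2)
  u_2 = (1/2, 3/2, 1, -1)
  u_3 = (-26/9, -2/9, -11/9, -3)

Apply the Gram-Schmidt recurrence
  u_1 = v_1
  u_i = v_i − Σ_{j<i} ((v_i · u_j) / (u_j · u_j)) · u_j.

Step by step this gives:
  u_1 = (3, -1, -2, -2)
  u_2 = (1/2, 3/2, 1, -1)
  u_3 = (-26/9, -2/9, -11/9, -3)

Orthogonality check:
  u_2 · u_1 = 0 (should be 0)
  u_3 · u_1 = 0 (should be 0)
  u_3 · u_2 = 0 (should be 0)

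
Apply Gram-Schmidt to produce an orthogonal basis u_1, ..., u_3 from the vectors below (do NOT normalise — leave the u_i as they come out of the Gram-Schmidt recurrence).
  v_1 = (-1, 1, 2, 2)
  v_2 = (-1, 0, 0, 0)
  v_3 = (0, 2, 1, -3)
Orthogonal basis:
  u_1 = (-1, 1, 2, 2)
  u_2 = (-9/10, -1/10, -1/5, -1/5)
  u_3 = (0, 20/9, 13/9, -23/9)

Apply the Gram-Schmidt recurrence
  u_1 = v_1
  u_i = v_i − Σ_{j<i} ((v_i · u_j) / (u_j · u_j)) · u_j.

Step by step this gives:
  u_1 = (-1, 1, 2, 2)
  u_2 = (-9/10, -1/10, -1/5, -1/5)
  u_3 = (0, 20/9, 13/9, -23/9)

Orthogonality check:
  u_2 · u_1 = 0 (should be 0)
  u_3 · u_1 = 0 (should be 0)
  u_3 · u_2 = 0 (should be 0)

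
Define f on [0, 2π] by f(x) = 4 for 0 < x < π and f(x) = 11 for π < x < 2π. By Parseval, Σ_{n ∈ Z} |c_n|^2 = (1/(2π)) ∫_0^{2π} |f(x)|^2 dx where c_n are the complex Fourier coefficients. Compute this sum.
Σ |c_n|^2 = 137/2

Parseval equates the L^2 energy of f (normalised by 1/(2π)) with the ℓ^2 sum of its Fourier coefficients: (1/(2π)) ∫_0^{2π} |f|^2 = Σ |c_n|^2.
Compute the left side: (1/(2π)) [∫_0^π 4^2 dx + ∫_π^{2π} 11^2 dx] = (1/(2π)) · (16π + 121π) = (16 + 121)/2 = 137/2.
So Σ_{n ∈ Z} |c_n|^2 = 137/2.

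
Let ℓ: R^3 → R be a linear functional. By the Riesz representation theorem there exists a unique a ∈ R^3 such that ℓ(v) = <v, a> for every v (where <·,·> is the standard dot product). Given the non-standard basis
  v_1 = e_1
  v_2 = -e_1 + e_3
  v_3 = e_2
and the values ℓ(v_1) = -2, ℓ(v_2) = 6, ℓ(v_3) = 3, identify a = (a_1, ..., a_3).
a = (-2, 3, 4)

Write a = (a_1, ..., a_3) in the standard basis. For each basis vector v_i, ℓ(v_i) = <v_i, a> is a linear equation in the a_j's. Collect the n equations into a matrix system V a = ℓ, where row i of V is v_i (expressed in the standard basis). Since V is invertible (lower-triangular with 1s on the diagonal, up to permutation), solve by back-substitution:
  V =
[[1, 0, 0],
 [-1, 0, 1],
 [0, 1, 0]]
  V a = (-2, 6, 3)
Solving gives a = (-2, 3, 4).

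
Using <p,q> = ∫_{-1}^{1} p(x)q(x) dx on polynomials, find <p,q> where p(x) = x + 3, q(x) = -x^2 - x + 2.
<p,q> = 28/3

Expand the product: p(x)·q(x) = -x^3 - 4*x^2 - x + 6.
∫_{-1}^{1} of each monomial x^k gives [2/(k+1) if k even, 0 if k odd]. Integrating term-by-term (or equivalently evaluating the antiderivative F(x) = -x^4/4 - 4*x^3/3 - x^2/2 + 6*x at the endpoints):
  F(1) − F(−1) = 47/12 − (-65/12) = 28/3.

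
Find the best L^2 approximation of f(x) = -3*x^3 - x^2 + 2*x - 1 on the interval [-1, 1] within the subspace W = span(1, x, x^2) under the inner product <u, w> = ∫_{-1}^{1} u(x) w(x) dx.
g(x) = -x^2 + x/5 - 1

The best approximation g ∈ W is the orthogonal projection of f onto W. Writing g = a_0 + a_1 x + a_2 x^2, the coefficients solve the normal equations G · a = b where
  G_{ij} = <φ_i, φ_j> and b_i = <f, φ_i>, with φ_0 = 1, φ_1 = x, φ_2 = x^2.
G =
  [2, 0, 2/3]
  [0, 2/3, 0]
  [2/3, 0, 2/5],
b = (-8/3, 2/15, -16/15).
Solving gives a_0 = -1, a_1 = 1/5, a_2 = -1, so
  g(x) = -x^2 + x/5 - 1.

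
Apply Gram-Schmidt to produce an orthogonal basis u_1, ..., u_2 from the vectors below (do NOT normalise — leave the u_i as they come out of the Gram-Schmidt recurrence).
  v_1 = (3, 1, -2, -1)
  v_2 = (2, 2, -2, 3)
Orthogonal basis:
  u_1 = (3, 1, -2, -1)
  u_2 = (1/5, 7/5, -4/5, 18/5)

Apply the Gram-Schmidt recurrence
  u_1 = v_1
  u_i = v_i − Σ_{j<i} ((v_i · u_j) / (u_j · u_j)) · u_j.

Step by step this gives:
  u_1 = (3, 1, -2, -1)
  u_2 = (1/5, 7/5, -4/5, 18/5)

Orthogonality check:
  u_2 · u_1 = 0 (should be 0)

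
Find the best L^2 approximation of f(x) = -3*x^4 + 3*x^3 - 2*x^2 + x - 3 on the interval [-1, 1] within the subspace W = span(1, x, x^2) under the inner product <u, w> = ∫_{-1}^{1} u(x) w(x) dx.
g(x) = -32*x^2/7 + 14*x/5 - 96/35

The best approximation g ∈ W is the orthogonal projection of f onto W. Writing g = a_0 + a_1 x + a_2 x^2, the coefficients solve the normal equations G · a = b where
  G_{ij} = <φ_i, φ_j> and b_i = <f, φ_i>, with φ_0 = 1, φ_1 = x, φ_2 = x^2.
G =
  [2, 0, 2/3]
  [0, 2/3, 0]
  [2/3, 0, 2/5],
b = (-128/15, 28/15, -128/35).
Solving gives a_0 = -96/35, a_1 = 14/5, a_2 = -32/7, so
  g(x) = -32*x^2/7 + 14*x/5 - 96/35.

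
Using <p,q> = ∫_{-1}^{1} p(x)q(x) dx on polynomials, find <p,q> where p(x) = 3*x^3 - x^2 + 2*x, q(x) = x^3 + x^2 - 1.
<p,q> = 202/105

Expand the product: p(x)·q(x) = 3*x^6 + 2*x^5 + x^4 - x^3 + x^2 - 2*x.
∫_{-1}^{1} of each monomial x^k gives [2/(k+1) if k even, 0 if k odd]. Integrating term-by-term (or equivalently evaluating the antiderivative F(x) = 3*x^7/7 + x^6/3 + x^5/5 - x^4/4 + x^3/3 - x^2 at the endpoints):
  F(1) − F(−1) = 19/420 − (-263/140) = 202/105.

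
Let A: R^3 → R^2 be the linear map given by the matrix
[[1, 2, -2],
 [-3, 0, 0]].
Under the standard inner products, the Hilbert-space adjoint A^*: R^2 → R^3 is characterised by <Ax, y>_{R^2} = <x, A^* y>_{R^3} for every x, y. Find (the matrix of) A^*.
A^* = A^T =
[[1, -3],
 [2, 0],
 [-2, 0]]

For real matrices with standard dot products, the defining identity <Ax, y> = <x, A^* y> gives (Ax)^T y = x^T (A^*) y, i.e. x^T A^T y = x^T (A^*) y. Since this holds for all x, y, we must have A^* = A^T. Therefore
A^* =
[[1, -3],
 [2, 0],
 [-2, 0]].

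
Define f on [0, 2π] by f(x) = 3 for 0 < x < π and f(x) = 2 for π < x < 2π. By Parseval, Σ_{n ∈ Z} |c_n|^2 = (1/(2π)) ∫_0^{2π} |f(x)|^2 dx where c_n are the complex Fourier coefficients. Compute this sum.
Σ |c_n|^2 = 13/2

Parseval equates the L^2 energy of f (normalised by 1/(2π)) with the ℓ^2 sum of its Fourier coefficients: (1/(2π)) ∫_0^{2π} |f|^2 = Σ |c_n|^2.
Compute the left side: (1/(2π)) [∫_0^π 3^2 dx + ∫_π^{2π} 2^2 dx] = (1/(2π)) · (9π + 4π) = (9 + 4)/2 = 13/2.
So Σ_{n ∈ Z} |c_n|^2 = 13/2.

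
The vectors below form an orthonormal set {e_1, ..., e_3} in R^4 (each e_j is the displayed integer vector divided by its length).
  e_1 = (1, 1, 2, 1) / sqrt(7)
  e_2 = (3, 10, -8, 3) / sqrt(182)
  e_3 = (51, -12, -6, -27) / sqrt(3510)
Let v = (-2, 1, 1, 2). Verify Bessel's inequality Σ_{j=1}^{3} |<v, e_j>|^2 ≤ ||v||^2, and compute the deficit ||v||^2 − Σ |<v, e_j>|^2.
Σ |<v, e_j>|^2 = 149/15; ||v||^2 = 10; deficit = 1/15

Write each e_j = u_j / sqrt(<u_j, u_j>) where u_j is the displayed integer vector. Then <v, e_j> = <v, u_j> / sqrt(<u_j, u_j>), so |<v, e_j>|^2 = <v, u_j>^2 / <u_j, u_j>.
Coefficients: <v, e_1> = 3/sqrt(7), <v, e_2> = 2/sqrt(182), <v, e_3> = -174/sqrt(3510).
Square and sum: Σ |<v, e_j>|^2 = 149/15.
Compute ||v||^2 = v·v = 10.
Deficit = 10 − 149/15 = 1/15 ≥ 0, confirming Bessel's inequality. (The deficit equals ||v − Σ <v,e_j> e_j||^2, the squared distance from v to span{e_j}.)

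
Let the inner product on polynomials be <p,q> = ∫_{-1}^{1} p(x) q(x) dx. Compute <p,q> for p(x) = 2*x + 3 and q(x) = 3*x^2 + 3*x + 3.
<p,q> = 28

Expand the product: p(x)·q(x) = 6*x^3 + 15*x^2 + 15*x + 9.
∫_{-1}^{1} of each monomial x^k gives [2/(k+1) if k even, 0 if k odd]. Integrating term-by-term (or equivalently evaluating the antiderivative F(x) = 3*x^4/2 + 5*x^3 + 15*x^2/2 + 9*x at the endpoints):
  F(1) − F(−1) = 23 − (-5) = 28.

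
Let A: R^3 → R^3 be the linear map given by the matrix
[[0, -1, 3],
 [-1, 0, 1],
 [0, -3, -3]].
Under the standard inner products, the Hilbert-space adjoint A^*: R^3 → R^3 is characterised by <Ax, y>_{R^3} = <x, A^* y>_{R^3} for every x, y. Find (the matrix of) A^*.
A^* = A^T =
[[0, -1, 0],
 [-1, 0, -3],
 [3, 1, -3]]

For real matrices with standard dot products, the defining identity <Ax, y> = <x, A^* y> gives (Ax)^T y = x^T (A^*) y, i.e. x^T A^T y = x^T (A^*) y. Since this holds for all x, y, we must have A^* = A^T. Therefore
A^* =
[[0, -1, 0],
 [-1, 0, -3],
 [3, 1, -3]].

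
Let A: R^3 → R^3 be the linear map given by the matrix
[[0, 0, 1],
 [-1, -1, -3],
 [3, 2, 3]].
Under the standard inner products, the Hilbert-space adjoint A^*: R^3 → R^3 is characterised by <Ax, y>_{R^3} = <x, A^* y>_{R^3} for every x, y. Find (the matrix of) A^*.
A^* = A^T =
[[0, -1, 3],
 [0, -1, 2],
 [1, -3, 3]]

For real matrices with standard dot products, the defining identity <Ax, y> = <x, A^* y> gives (Ax)^T y = x^T (A^*) y, i.e. x^T A^T y = x^T (A^*) y. Since this holds for all x, y, we must have A^* = A^T. Therefore
A^* =
[[0, -1, 3],
 [0, -1, 2],
 [1, -3, 3]].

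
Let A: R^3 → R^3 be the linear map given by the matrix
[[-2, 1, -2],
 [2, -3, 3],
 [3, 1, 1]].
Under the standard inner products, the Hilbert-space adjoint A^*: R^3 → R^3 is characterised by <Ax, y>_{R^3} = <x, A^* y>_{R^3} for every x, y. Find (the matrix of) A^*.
A^* = A^T =
[[-2, 2, 3],
 [1, -3, 1],
 [-2, 3, 1]]

For real matrices with standard dot products, the defining identity <Ax, y> = <x, A^* y> gives (Ax)^T y = x^T (A^*) y, i.e. x^T A^T y = x^T (A^*) y. Since this holds for all x, y, we must have A^* = A^T. Therefore
A^* =
[[-2, 2, 3],
 [1, -3, 1],
 [-2, 3, 1]].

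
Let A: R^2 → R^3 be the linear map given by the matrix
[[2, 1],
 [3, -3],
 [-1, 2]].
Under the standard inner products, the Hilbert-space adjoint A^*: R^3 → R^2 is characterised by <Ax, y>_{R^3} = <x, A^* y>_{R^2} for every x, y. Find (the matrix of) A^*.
A^* = A^T =
[[2, 3, -1],
 [1, -3, 2]]

For real matrices with standard dot products, the defining identity <Ax, y> = <x, A^* y> gives (Ax)^T y = x^T (A^*) y, i.e. x^T A^T y = x^T (A^*) y. Since this holds for all x, y, we must have A^* = A^T. Therefore
A^* =
[[2, 3, -1],
 [1, -3, 2]].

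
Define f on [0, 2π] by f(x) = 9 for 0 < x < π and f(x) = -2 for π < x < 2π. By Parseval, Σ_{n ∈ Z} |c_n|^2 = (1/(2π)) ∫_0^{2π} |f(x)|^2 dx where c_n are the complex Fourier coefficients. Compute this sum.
Σ |c_n|^2 = 85/2

Parseval equates the L^2 energy of f (normalised by 1/(2π)) with the ℓ^2 sum of its Fourier coefficients: (1/(2π)) ∫_0^{2π} |f|^2 = Σ |c_n|^2.
Compute the left side: (1/(2π)) [∫_0^π 9^2 dx + ∫_π^{2π} (-2)^2 dx] = (1/(2π)) · (81π + 4π) = (81 + 4)/2 = 85/2.
So Σ_{n ∈ Z} |c_n|^2 = 85/2.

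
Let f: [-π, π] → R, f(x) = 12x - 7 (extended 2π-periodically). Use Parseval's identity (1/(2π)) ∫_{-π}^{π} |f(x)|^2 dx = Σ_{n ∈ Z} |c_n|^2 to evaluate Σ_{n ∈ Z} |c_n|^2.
Σ |c_n|^2 = 48π^2 + 49

Expand and integrate term by term over [-π, π]:
  ∫ (12x)^2 dx = 144·(2π^3/3); ∫ 2·12·(-7)·x dx = 0 (odd integrand); ∫ (-7)^2 dx = 49·2π.
So (1/(2π)) ∫_{-π}^{π} (12x - 7)^2 dx = 144π^2/3 + 49 = 48π^2 + 49.
Parseval ⇒ Σ |c_n|^2 = 48π^2 + 49.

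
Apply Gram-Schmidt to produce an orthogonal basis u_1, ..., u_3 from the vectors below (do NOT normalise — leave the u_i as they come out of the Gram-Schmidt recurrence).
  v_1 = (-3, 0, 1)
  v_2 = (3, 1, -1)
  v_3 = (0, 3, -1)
Orthogonal basis:
  u_1 = (-3, 0, 1)
  u_2 = (0, 1, 0)
  u_3 = (-3/10, 0, -9/10)

Apply the Gram-Schmidt recurrence
  u_1 = v_1
  u_i = v_i − Σ_{j<i} ((v_i · u_j) / (u_j · u_j)) · u_j.

Step by step this gives:
  u_1 = (-3, 0, 1)
  u_2 = (0, 1, 0)
  u_3 = (-3/10, 0, -9/10)

Orthogonality check:
  u_2 · u_1 = 0 (should be 0)
  u_3 · u_1 = 0 (should be 0)
  u_3 · u_2 = 0 (should be 0)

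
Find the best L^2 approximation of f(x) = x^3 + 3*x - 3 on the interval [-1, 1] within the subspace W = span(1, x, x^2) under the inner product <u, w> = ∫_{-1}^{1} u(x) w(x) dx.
g(x) = 18*x/5 - 3

The best approximation g ∈ W is the orthogonal projection of f onto W. Writing g = a_0 + a_1 x + a_2 x^2, the coefficients solve the normal equations G · a = b where
  G_{ij} = <φ_i, φ_j> and b_i = <f, φ_i>, with φ_0 = 1, φ_1 = x, φ_2 = x^2.
G =
  [2, 0, 2/3]
  [0, 2/3, 0]
  [2/3, 0, 2/5],
b = (-6, 12/5, -2).
Solving gives a_0 = -3, a_1 = 18/5, a_2 = 0, so
  g(x) = 18*x/5 - 3.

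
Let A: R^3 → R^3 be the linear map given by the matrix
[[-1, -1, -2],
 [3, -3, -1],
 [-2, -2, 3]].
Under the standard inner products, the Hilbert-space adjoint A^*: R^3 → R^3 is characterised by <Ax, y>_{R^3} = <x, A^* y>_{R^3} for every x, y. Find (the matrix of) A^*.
A^* = A^T =
[[-1, 3, -2],
 [-1, -3, -2],
 [-2, -1, 3]]

For real matrices with standard dot products, the defining identity <Ax, y> = <x, A^* y> gives (Ax)^T y = x^T (A^*) y, i.e. x^T A^T y = x^T (A^*) y. Since this holds for all x, y, we must have A^* = A^T. Therefore
A^* =
[[-1, 3, -2],
 [-1, -3, -2],
 [-2, -1, 3]].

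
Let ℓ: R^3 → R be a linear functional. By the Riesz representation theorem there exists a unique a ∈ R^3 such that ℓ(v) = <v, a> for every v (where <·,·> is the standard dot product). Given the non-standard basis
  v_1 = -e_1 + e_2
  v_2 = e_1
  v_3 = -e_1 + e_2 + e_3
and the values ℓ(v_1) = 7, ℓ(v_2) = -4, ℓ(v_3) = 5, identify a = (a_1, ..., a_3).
a = (-4, 3, -2)

Write a = (a_1, ..., a_3) in the standard basis. For each basis vector v_i, ℓ(v_i) = <v_i, a> is a linear equation in the a_j's. Collect the n equations into a matrix system V a = ℓ, where row i of V is v_i (expressed in the standard basis). Since V is invertible (lower-triangular with 1s on the diagonal, up to permutation), solve by back-substitution:
  V =
[[-1, 1, 0],
 [1, 0, 0],
 [-1, 1, 1]]
  V a = (7, -4, 5)
Solving gives a = (-4, 3, -2).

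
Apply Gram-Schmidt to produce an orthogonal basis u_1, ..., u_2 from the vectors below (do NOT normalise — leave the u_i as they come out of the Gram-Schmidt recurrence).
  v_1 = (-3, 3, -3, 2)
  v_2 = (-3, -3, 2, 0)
Orthogonal basis:
  u_1 = (-3, 3, -3, 2)
  u_2 = (-111/31, -75/31, 44/31, 12/31)

Apply the Gram-Schmidt recurrence
  u_1 = v_1
  u_i = v_i − Σ_{j<i} ((v_i · u_j) / (u_j · u_j)) · u_j.

Step by step this gives:
  u_1 = (-3, 3, -3, 2)
  u_2 = (-111/31, -75/31, 44/31, 12/31)

Orthogonality check:
  u_2 · u_1 = 0 (should be 0)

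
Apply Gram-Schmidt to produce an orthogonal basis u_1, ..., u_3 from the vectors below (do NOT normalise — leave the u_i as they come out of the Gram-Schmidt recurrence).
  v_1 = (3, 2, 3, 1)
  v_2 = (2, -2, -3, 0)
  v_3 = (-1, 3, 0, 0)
Orthogonal basis:
  u_1 = (3, 2, 3, 1)
  u_2 = (67/23, -32/23, -48/23, 7/23)
  u_3 = (-1/342, 355/171, -79/57, 5/342)

Apply the Gram-Schmidt recurrence
  u_1 = v_1
  u_i = v_i − Σ_{j<i} ((v_i · u_j) / (u_j · u_j)) · u_j.

Step by step this gives:
  u_1 = (3, 2, 3, 1)
  u_2 = (67/23, -32/23, -48/23, 7/23)
  u_3 = (-1/342, 355/171, -79/57, 5/342)

Orthogonality check:
  u_2 · u_1 = 0 (should be 0)
  u_3 · u_1 = 0 (should be 0)
  u_3 · u_2 = 0 (should be 0)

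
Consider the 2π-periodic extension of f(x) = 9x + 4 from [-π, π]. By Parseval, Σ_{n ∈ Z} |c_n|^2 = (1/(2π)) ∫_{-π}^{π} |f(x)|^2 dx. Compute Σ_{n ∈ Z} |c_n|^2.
Σ |c_n|^2 = 27π^2 + 16

Expand and integrate term by term over [-π, π]:
  ∫ (9x)^2 dx = 81·(2π^3/3); ∫ 2·9·(4)·x dx = 0 (odd integrand); ∫ 4^2 dx = 16·2π.
So (1/(2π)) ∫_{-π}^{π} (9x + 4)^2 dx = 81π^2/3 + 16 = 27π^2 + 16.
Parseval ⇒ Σ |c_n|^2 = 27π^2 + 16.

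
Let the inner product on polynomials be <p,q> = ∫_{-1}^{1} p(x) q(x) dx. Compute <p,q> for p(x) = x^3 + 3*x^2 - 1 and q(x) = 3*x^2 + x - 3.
<p,q> = 2

Expand the product: p(x)·q(x) = 3*x^5 + 10*x^4 - 12*x^2 - x + 3.
∫_{-1}^{1} of each monomial x^k gives [2/(k+1) if k even, 0 if k odd]. Integrating term-by-term (or equivalently evaluating the antiderivative F(x) = x^6/2 + 2*x^5 - 4*x^3 - x^2/2 + 3*x at the endpoints):
  F(1) − F(−1) = 1 − (-1) = 2.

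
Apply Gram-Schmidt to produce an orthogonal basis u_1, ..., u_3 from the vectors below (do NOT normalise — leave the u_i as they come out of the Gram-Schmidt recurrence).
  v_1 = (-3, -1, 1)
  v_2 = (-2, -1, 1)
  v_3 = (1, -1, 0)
Orthogonal basis:
  u_1 = (-3, -1, 1)
  u_2 = (2/11, -3/11, 3/11)
  u_3 = (0, -1/2, -1/2)

Apply the Gram-Schmidt recurrence
  u_1 = v_1
  u_i = v_i − Σ_{j<i} ((v_i · u_j) / (u_j · u_j)) · u_j.

Step by step this gives:
  u_1 = (-3, -1, 1)
  u_2 = (2/11, -3/11, 3/11)
  u_3 = (0, -1/2, -1/2)

Orthogonality check:
  u_2 · u_1 = 0 (should be 0)
  u_3 · u_1 = 0 (should be 0)
  u_3 · u_2 = 0 (should be 0)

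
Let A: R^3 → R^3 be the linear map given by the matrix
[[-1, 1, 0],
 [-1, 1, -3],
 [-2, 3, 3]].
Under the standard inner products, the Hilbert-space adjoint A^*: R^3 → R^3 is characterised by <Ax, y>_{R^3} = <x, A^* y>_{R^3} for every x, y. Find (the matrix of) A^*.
A^* = A^T =
[[-1, -1, -2],
 [1, 1, 3],
 [0, -3, 3]]

For real matrices with standard dot products, the defining identity <Ax, y> = <x, A^* y> gives (Ax)^T y = x^T (A^*) y, i.e. x^T A^T y = x^T (A^*) y. Since this holds for all x, y, we must have A^* = A^T. Therefore
A^* =
[[-1, -1, -2],
 [1, 1, 3],
 [0, -3, 3]].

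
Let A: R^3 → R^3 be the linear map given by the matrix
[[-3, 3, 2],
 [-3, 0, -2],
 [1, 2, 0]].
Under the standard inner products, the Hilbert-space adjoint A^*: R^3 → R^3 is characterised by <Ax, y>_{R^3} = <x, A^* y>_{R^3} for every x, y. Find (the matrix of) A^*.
A^* = A^T =
[[-3, -3, 1],
 [3, 0, 2],
 [2, -2, 0]]

For real matrices with standard dot products, the defining identity <Ax, y> = <x, A^* y> gives (Ax)^T y = x^T (A^*) y, i.e. x^T A^T y = x^T (A^*) y. Since this holds for all x, y, we must have A^* = A^T. Therefore
A^* =
[[-3, -3, 1],
 [3, 0, 2],
 [2, -2, 0]].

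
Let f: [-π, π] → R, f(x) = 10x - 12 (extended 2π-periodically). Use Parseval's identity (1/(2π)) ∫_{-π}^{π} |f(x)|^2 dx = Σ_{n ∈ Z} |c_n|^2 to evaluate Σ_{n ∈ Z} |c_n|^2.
Σ |c_n|^2 = 100π^2/3 + 144

Expand and integrate term by term over [-π, π]:
  ∫ (10x)^2 dx = 100·(2π^3/3); ∫ 2·10·(-12)·x dx = 0 (odd integrand); ∫ (-12)^2 dx = 144·2π.
So (1/(2π)) ∫_{-π}^{π} (10x - 12)^2 dx = 100π^2/3 + 144 = 100π^2/3 + 144.
Parseval ⇒ Σ |c_n|^2 = 100π^2/3 + 144.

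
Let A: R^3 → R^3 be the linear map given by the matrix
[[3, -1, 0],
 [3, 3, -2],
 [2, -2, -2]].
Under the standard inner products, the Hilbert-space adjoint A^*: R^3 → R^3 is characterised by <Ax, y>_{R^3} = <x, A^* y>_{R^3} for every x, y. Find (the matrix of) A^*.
A^* = A^T =
[[3, 3, 2],
 [-1, 3, -2],
 [0, -2, -2]]

For real matrices with standard dot products, the defining identity <Ax, y> = <x, A^* y> gives (Ax)^T y = x^T (A^*) y, i.e. x^T A^T y = x^T (A^*) y. Since this holds for all x, y, we must have A^* = A^T. Therefore
A^* =
[[3, 3, 2],
 [-1, 3, -2],
 [0, -2, -2]].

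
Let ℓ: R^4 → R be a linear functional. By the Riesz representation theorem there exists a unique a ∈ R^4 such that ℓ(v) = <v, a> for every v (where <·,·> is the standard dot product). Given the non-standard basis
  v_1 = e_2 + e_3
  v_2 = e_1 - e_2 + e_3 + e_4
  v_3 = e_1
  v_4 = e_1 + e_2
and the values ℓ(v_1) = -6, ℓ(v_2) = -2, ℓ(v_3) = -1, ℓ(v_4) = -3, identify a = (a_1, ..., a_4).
a = (-1, -2, -4, 1)

Write a = (a_1, ..., a_4) in the standard basis. For each basis vector v_i, ℓ(v_i) = <v_i, a> is a linear equation in the a_j's. Collect the n equations into a matrix system V a = ℓ, where row i of V is v_i (expressed in the standard basis). Since V is invertible (lower-triangular with 1s on the diagonal, up to permutation), solve by back-substitution:
  V =
[[0, 1, 1, 0],
 [1, -1, 1, 1],
 [1, 0, 0, 0],
 [1, 1, 0, 0]]
  V a = (-6, -2, -1, -3)
Solving gives a = (-1, -2, -4, 1).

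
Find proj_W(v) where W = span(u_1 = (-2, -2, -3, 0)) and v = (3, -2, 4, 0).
proj_W(v) = (28/17, 28/17, 42/17, 0)

Set up U = [u_1 | ... | u_1] ∈ R^(4×1). The projector onto W = col(U) is P = U (U^T U)^(-1) U^T.
Compute U^T U =
  [17],
and U^T v = (-14).
Solve U^T U · c = U^T v for the coefficients: c = (-14/17). The projection is proj_W(v) = U c.
Check: (v - proj_W(v)) · u_1 = 0  (should be 0).
Result: proj_W(v) = (28/17, 28/17, 42/17, 0).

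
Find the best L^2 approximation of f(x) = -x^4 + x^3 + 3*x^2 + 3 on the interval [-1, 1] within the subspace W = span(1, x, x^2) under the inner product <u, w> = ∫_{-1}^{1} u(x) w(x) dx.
g(x) = 15*x^2/7 + 3*x/5 + 108/35

The best approximation g ∈ W is the orthogonal projection of f onto W. Writing g = a_0 + a_1 x + a_2 x^2, the coefficients solve the normal equations G · a = b where
  G_{ij} = <φ_i, φ_j> and b_i = <f, φ_i>, with φ_0 = 1, φ_1 = x, φ_2 = x^2.
G =
  [2, 0, 2/3]
  [0, 2/3, 0]
  [2/3, 0, 2/5],
b = (38/5, 2/5, 102/35).
Solving gives a_0 = 108/35, a_1 = 3/5, a_2 = 15/7, so
  g(x) = 15*x^2/7 + 3*x/5 + 108/35.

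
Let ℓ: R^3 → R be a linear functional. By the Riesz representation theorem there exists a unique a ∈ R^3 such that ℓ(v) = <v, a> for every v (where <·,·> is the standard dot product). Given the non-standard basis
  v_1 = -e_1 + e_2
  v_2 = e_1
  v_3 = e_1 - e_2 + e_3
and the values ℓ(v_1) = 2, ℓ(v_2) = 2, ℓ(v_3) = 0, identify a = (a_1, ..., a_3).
a = (2, 4, 2)

Write a = (a_1, ..., a_3) in the standard basis. For each basis vector v_i, ℓ(v_i) = <v_i, a> is a linear equation in the a_j's. Collect the n equations into a matrix system V a = ℓ, where row i of V is v_i (expressed in the standard basis). Since V is invertible (lower-triangular with 1s on the diagonal, up to permutation), solve by back-substitution:
  V =
[[-1, 1, 0],
 [1, 0, 0],
 [1, -1, 1]]
  V a = (2, 2, 0)
Solving gives a = (2, 4, 2).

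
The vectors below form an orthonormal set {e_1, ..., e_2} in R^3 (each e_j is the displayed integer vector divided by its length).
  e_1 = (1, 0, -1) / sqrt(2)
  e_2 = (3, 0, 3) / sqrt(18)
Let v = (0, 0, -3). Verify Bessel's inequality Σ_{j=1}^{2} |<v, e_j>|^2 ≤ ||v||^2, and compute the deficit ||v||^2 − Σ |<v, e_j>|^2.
Σ |<v, e_j>|^2 = 9; ||v||^2 = 9; deficit = 0

Write each e_j = u_j / sqrt(<u_j, u_j>) where u_j is the displayed integer vector. Then <v, e_j> = <v, u_j> / sqrt(<u_j, u_j>), so |<v, e_j>|^2 = <v, u_j>^2 / <u_j, u_j>.
Coefficients: <v, e_1> = 3/sqrt(2), <v, e_2> = -9/sqrt(18).
Square and sum: Σ |<v, e_j>|^2 = 9.
Compute ||v||^2 = v·v = 9.
Deficit = 9 − 9 = 0 ≥ 0, confirming Bessel's inequality. (The deficit equals ||v − Σ <v,e_j> e_j||^2, the squared distance from v to span{e_j}.)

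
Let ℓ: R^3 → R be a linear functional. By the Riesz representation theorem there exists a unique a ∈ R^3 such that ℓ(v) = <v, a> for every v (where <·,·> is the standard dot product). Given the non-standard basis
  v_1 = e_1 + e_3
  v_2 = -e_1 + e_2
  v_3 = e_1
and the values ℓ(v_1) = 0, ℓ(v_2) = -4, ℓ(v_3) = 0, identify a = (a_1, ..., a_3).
a = (0, -4, 0)

Write a = (a_1, ..., a_3) in the standard basis. For each basis vector v_i, ℓ(v_i) = <v_i, a> is a linear equation in the a_j's. Collect the n equations into a matrix system V a = ℓ, where row i of V is v_i (expressed in the standard basis). Since V is invertible (lower-triangular with 1s on the diagonal, up to permutation), solve by back-substitution:
  V =
[[1, 0, 1],
 [-1, 1, 0],
 [1, 0, 0]]
  V a = (0, -4, 0)
Solving gives a = (0, -4, 0).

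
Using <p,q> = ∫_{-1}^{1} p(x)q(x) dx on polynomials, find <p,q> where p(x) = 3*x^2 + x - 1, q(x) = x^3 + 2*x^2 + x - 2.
<p,q> = 32/15

Expand the product: p(x)·q(x) = 3*x^5 + 7*x^4 + 4*x^3 - 7*x^2 - 3*x + 2.
∫_{-1}^{1} of each monomial x^k gives [2/(k+1) if k even, 0 if k odd]. Integrating term-by-term (or equivalently evaluating the antiderivative F(x) = x^6/2 + 7*x^5/5 + x^4 - 7*x^3/3 - 3*x^2/2 + 2*x at the endpoints):
  F(1) − F(−1) = 16/15 − (-16/15) = 32/15.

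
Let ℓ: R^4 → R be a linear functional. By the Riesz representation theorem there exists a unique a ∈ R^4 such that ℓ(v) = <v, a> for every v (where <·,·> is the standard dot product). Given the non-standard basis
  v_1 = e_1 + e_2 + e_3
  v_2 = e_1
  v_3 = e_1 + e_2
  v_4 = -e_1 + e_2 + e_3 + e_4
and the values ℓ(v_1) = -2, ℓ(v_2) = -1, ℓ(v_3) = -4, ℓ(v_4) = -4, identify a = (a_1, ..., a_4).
a = (-1, -3, 2, -4)

Write a = (a_1, ..., a_4) in the standard basis. For each basis vector v_i, ℓ(v_i) = <v_i, a> is a linear equation in the a_j's. Collect the n equations into a matrix system V a = ℓ, where row i of V is v_i (expressed in the standard basis). Since V is invertible (lower-triangular with 1s on the diagonal, up to permutation), solve by back-substitution:
  V =
[[1, 1, 1, 0],
 [1, 0, 0, 0],
 [1, 1, 0, 0],
 [-1, 1, 1, 1]]
  V a = (-2, -1, -4, -4)
Solving gives a = (-1, -3, 2, -4).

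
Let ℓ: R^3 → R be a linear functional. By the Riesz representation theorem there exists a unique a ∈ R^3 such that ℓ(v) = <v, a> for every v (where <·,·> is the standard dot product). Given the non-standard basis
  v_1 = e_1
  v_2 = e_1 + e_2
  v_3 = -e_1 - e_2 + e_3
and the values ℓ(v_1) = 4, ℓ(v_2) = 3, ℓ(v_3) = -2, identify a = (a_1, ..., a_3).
a = (4, -1, 1)

Write a = (a_1, ..., a_3) in the standard basis. For each basis vector v_i, ℓ(v_i) = <v_i, a> is a linear equation in the a_j's. Collect the n equations into a matrix system V a = ℓ, where row i of V is v_i (expressed in the standard basis). Since V is invertible (lower-triangular with 1s on the diagonal, up to permutation), solve by back-substitution:
  V =
[[1, 0, 0],
 [1, 1, 0],
 [-1, -1, 1]]
  V a = (4, 3, -2)
Solving gives a = (4, -1, 1).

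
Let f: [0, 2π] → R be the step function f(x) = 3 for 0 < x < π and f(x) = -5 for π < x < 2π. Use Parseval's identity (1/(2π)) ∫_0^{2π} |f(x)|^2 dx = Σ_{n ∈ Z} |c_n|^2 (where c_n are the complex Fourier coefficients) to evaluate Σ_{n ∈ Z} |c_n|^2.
Σ |c_n|^2 = 17

Parseval equates the L^2 energy of f (normalised by 1/(2π)) with the ℓ^2 sum of its Fourier coefficients: (1/(2π)) ∫_0^{2π} |f|^2 = Σ |c_n|^2.
Compute the left side: (1/(2π)) [∫_0^π 3^2 dx + ∫_π^{2π} (-5)^2 dx] = (1/(2π)) · (9π + 25π) = (9 + 25)/2 = 17.
So Σ_{n ∈ Z} |c_n|^2 = 17.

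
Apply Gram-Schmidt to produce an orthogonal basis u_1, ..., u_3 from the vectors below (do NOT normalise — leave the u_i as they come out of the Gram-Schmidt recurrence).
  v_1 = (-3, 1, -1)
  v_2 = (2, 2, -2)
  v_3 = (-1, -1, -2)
Orthogonal basis:
  u_1 = (-3, 1, -1)
  u_2 = (16/11, 24/11, -24/11)
  u_3 = (0, -3/2, -3/2)

Apply the Gram-Schmidt recurrence
  u_1 = v_1
  u_i = v_i − Σ_{j<i} ((v_i · u_j) / (u_j · u_j)) · u_j.

Step by step this gives:
  u_1 = (-3, 1, -1)
  u_2 = (16/11, 24/11, -24/11)
  u_3 = (0, -3/2, -3/2)

Orthogonality check:
  u_2 · u_1 = 0 (should be 0)
  u_3 · u_1 = 0 (should be 0)
  u_3 · u_2 = 0 (should be 0)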